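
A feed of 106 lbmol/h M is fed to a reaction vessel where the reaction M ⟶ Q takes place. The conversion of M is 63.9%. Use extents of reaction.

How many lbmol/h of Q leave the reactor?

M reacted = 0.639 × 106 = 67.73 lbmol/h; ν_M = −1, so ξ = 67.73/1 = 67.73 lbmol/h.
Outlet amounts (n = n₀ + ν ξ):
  M: 106 − 1(67.73) = 38.27
  Q: 0 + 1(67.73) = 67.73

67.7 lbmol/h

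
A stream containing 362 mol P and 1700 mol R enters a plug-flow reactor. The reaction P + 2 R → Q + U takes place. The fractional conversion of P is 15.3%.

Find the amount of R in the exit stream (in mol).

1590 mol

P reacted = 0.153 × 362 = 55.39 mol; ν_P = −1, so ξ = 55.39/1 = 55.39 mol.
Outlet amounts (n = n₀ + ν ξ):
  P: 362 − 1(55.39) = 306.6
  R: 1700 − 2(55.39) = 1589
  Q: 0 + 1(55.39) = 55.39
  U: 0 + 1(55.39) = 55.39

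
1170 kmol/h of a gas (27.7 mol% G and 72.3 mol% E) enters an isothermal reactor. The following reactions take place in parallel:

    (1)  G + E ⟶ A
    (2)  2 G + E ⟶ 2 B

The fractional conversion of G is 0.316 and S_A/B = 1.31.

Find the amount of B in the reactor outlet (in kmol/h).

Conversion of G: G consumed = 0.316 × 324.1 = 102.4 kmol/h = 1ξ₁ + 2ξ₂.
Selectivity: 1ξ₁ / (2ξ₂) = 1.31 → ξ₁ = 2.62 ξ₂.
Substitute: (1·2.62 + 2) ξ₂ = 102.4 → ξ₂ = 22.17 kmol/h, ξ₁ = 58.08 kmol/h.
Outlet amounts (n = n₀ + Σ ν·ξ):
  G: 324.1 − 1(58.08) − 2(22.17) = 221.7
  E: 845.9 − 1(58.08) − 1(22.17) = 765.7
  A: 0 + 1(58.08) = 58.08
  B: 0 + 2(22.17) = 44.33

44.3 kmol/h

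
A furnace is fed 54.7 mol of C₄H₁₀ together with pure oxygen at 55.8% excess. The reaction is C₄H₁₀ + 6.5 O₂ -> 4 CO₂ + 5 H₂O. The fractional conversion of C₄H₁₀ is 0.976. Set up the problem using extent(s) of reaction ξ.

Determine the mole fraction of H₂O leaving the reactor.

Stoichiometric O₂ = 6.5 × 54.7 = 355.6 mol; O₂ fed = 355.6 × 1.558 = 553.9 mol.
Fuel reacted = 0.976 × 54.7 → ξ = 53.39 mol.
Outlet (n = n₀ + ν ξ):
  C₄H₁₀: 54.7 − 1(53.39) = 1.313
  O₂: 553.9 − 6.5(53.39) = 206.9
  CO₂: 0 + 4(53.39) = 213.5
  H₂O: 0 + 5(53.39) = 266.9
Total out = 688.7 mol; y_H₂O = 266.9 / 688.7 = 0.3876.

0.388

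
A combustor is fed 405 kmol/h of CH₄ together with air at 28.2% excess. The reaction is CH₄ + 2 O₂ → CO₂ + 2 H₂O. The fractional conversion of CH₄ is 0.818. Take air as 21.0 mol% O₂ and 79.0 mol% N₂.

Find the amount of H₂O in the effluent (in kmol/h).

663 kmol/h

Stoichiometric O₂ = 2 × 405 = 810 kmol/h; O₂ fed = 810 × 1.282 = 1038 kmol/h.
N₂ fed = 1038 × 79/21 = 3906 kmol/h.
Fuel reacted = 0.818 × 405 → ξ = 331.3 kmol/h.
Outlet (n = n₀ + ν ξ):
  CH₄: 405 − 1(331.3) = 73.71
  O₂: 1038 − 2(331.3) = 375.8
  N₂: 3906 (inert)
  CO₂: 0 + 1(331.3) = 331.3
  H₂O: 0 + 2(331.3) = 662.6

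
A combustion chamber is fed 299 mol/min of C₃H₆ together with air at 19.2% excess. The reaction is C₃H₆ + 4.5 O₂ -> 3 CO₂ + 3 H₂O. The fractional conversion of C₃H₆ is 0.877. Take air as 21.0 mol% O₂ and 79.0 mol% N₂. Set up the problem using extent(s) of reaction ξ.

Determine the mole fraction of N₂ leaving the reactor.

Stoichiometric O₂ = 4.5 × 299 = 1346 mol/min; O₂ fed = 1346 × 1.192 = 1604 mol/min.
N₂ fed = 1604 × 79/21 = 6033 mol/min.
Fuel reacted = 0.877 × 299 → ξ = 262.2 mol/min.
Outlet (n = n₀ + ν ξ):
  C₃H₆: 299 − 1(262.2) = 36.78
  O₂: 1604 − 4.5(262.2) = 423.8
  N₂: 6033 (inert)
  CO₂: 0 + 3(262.2) = 786.7
  H₂O: 0 + 3(262.2) = 786.7
Total out = 8067 mol/min; y_N₂ = 6033 / 8067 = 0.7479.

0.748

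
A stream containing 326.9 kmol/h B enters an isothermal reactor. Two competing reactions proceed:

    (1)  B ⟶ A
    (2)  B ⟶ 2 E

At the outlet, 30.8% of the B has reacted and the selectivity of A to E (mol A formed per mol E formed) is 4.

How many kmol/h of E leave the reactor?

22.4 kmol/h

Conversion of B: B consumed = 0.308 × 326.9 = 100.7 kmol/h = 1ξ₁ + 1ξ₂.
Selectivity: 1ξ₁ / (2ξ₂) = 4 → ξ₁ = 8 ξ₂.
Substitute: (1·8 + 1) ξ₂ = 100.7 → ξ₂ = 11.19 kmol/h, ξ₁ = 89.5 kmol/h.
Outlet amounts (n = n₀ + Σ ν·ξ):
  B: 326.9 − 1(89.5) − 1(11.19) = 226.2
  A: 0 + 1(89.5) = 89.5
  E: 0 + 2(11.19) = 22.37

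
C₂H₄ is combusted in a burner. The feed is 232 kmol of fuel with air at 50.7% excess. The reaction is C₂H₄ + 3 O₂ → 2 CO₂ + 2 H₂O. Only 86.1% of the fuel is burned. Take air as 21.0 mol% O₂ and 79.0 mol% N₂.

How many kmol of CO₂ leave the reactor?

Stoichiometric O₂ = 3 × 232 = 696 kmol; O₂ fed = 696 × 1.507 = 1049 kmol.
N₂ fed = 1049 × 79/21 = 3946 kmol.
Fuel reacted = 0.861 × 232 → ξ = 199.8 kmol.
Outlet (n = n₀ + ν ξ):
  C₂H₄: 232 − 1(199.8) = 32.25
  O₂: 1049 − 3(199.8) = 449.6
  N₂: 3946 (inert)
  CO₂: 0 + 2(199.8) = 399.5
  H₂O: 0 + 2(199.8) = 399.5

400 kmol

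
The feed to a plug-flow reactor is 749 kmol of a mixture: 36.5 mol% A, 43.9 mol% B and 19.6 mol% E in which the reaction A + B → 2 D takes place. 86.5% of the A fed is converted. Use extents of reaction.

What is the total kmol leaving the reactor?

749 kmol

A reacted = 0.865 × 273.4 = 236.5 kmol; ν_A = −1, so ξ = 236.5/1 = 236.5 kmol.
Outlet amounts (n = n₀ + ν ξ):
  A: 273.4 − 1(236.5) = 36.91
  B: 328.8 − 1(236.5) = 92.33
  D: 0 + 2(236.5) = 473
  E: 146.8 (inert)
Total out = 36.91 + 92.33 + 473 + 146.8 = 749 kmol.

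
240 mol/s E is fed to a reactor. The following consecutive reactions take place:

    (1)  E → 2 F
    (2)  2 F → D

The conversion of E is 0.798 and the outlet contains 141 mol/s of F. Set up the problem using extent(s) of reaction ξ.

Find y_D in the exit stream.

Conversion of E: E consumed = 1ξ₁ = 0.798 × 240 → ξ₁ = 191.5 mol/s.
F balance: n_F = 0 + 2ξ₁ − 2ξ₂ = 141 → ξ₂ = (2·191.5 − 141)/2 = 121 mol/s.
Outlet amounts (n = n₀ + Σ ν·ξ):
  E: 240 − 1(191.5) = 48.48
  F: 0 + 2(191.5) − 2(121) = 141
  D: 0 + 1(121) = 121
Total out = 310.5 mol/s; y_D = 121 / 310.5 = 0.3898.

0.39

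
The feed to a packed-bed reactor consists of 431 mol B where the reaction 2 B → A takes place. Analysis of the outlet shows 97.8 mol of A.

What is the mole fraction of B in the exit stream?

0.706

For A: n = n₀ + 1ξ → 97.8 = 0 + 1ξ, giving ξ = 97.8 mol.
Outlet amounts (n = n₀ + ν ξ):
  B: 431 − 2(97.8) = 235.4
  A: 0 + 1(97.8) = 97.8
Total out = 333.2 mol; y_B = 235.4 / 333.2 = 0.7065.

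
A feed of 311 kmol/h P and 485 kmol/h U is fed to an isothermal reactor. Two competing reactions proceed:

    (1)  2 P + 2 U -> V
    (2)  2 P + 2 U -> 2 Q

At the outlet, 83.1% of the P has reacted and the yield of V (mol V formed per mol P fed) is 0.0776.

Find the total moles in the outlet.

513 kmol/h

Yield of V: 1ξ₁ / 311 = 0.0776 → ξ₁ = 24.13 kmol/h.
Conversion of P: 2ξ₁ + 2ξ₂ = 0.831 × 311 = 258.4 → ξ₂ = 105.1 kmol/h.
Outlet amounts (n = n₀ + Σ ν·ξ):
  P: 311 − 2(24.13) − 2(105.1) = 52.56
  U: 485 − 2(24.13) − 2(105.1) = 226.6
  V: 0 + 1(24.13) = 24.13
  Q: 0 + 2(105.1) = 210.2
Total out = 52.56 + 226.6 + 24.13 + 210.2 = 513.4 kmol/h.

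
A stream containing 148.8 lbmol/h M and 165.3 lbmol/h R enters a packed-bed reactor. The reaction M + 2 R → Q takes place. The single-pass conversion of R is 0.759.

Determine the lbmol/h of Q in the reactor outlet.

R reacted = 0.759 × 165.3 = 125.5 lbmol/h; ν_R = −2, so ξ = 125.5/2 = 62.73 lbmol/h.
Outlet amounts (n = n₀ + ν ξ):
  M: 148.8 − 1(62.73) = 86.07
  R: 165.3 − 2(62.73) = 39.84
  Q: 0 + 1(62.73) = 62.73

62.7 lbmol/h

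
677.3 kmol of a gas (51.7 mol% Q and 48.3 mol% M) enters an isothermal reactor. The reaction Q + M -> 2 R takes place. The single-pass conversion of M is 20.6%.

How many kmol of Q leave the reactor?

283 kmol

M reacted = 0.206 × 327.1 = 67.39 kmol; ν_M = −1, so ξ = 67.39/1 = 67.39 kmol.
Outlet amounts (n = n₀ + ν ξ):
  Q: 350.2 − 1(67.39) = 282.8
  M: 327.1 − 1(67.39) = 259.7
  R: 0 + 2(67.39) = 134.8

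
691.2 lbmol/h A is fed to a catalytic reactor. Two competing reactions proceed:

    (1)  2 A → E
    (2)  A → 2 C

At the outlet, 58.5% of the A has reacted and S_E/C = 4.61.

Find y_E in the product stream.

0.369

Conversion of A: A consumed = 0.585 × 691.2 = 404.4 lbmol/h = 2ξ₁ + 1ξ₂.
Selectivity: 1ξ₁ / (2ξ₂) = 4.61 → ξ₁ = 9.22 ξ₂.
Substitute: (2·9.22 + 1) ξ₂ = 404.4 → ξ₂ = 20.8 lbmol/h, ξ₁ = 191.8 lbmol/h.
Outlet amounts (n = n₀ + Σ ν·ξ):
  A: 691.2 − 2(191.8) − 1(20.8) = 286.8
  E: 0 + 1(191.8) = 191.8
  C: 0 + 2(20.8) = 41.6
Total out = 520.2 lbmol/h; y_E = 191.8 / 520.2 = 0.3686.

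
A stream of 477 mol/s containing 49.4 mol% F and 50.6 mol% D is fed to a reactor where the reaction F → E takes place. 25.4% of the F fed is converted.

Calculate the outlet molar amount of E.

F reacted = 0.254 × 235.6 = 59.85 mol/s; ν_F = −1, so ξ = 59.85/1 = 59.85 mol/s.
Outlet amounts (n = n₀ + ν ξ):
  F: 235.6 − 1(59.85) = 175.8
  E: 0 + 1(59.85) = 59.85
  D: 241.4 (inert)

59.9 mol/s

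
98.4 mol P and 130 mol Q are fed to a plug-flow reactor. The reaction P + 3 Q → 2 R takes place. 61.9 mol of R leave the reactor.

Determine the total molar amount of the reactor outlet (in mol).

166 mol

For R: n = n₀ + 2ξ → 61.9 = 0 + 2ξ, giving ξ = 30.95 mol.
Outlet amounts (n = n₀ + ν ξ):
  P: 98.4 − 1(30.95) = 67.45
  Q: 130 − 3(30.95) = 37.15
  R: 0 + 2(30.95) = 61.9
Total out = 67.45 + 37.15 + 61.9 = 166.5 mol.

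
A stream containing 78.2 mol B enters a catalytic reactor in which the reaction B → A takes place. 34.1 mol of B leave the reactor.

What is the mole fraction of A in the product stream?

For B: n = n₀ − 1ξ → 34.1 = 78.2 − 1ξ, giving ξ = 44.1 mol.
Outlet amounts (n = n₀ + ν ξ):
  B: 78.2 − 1(44.1) = 34.1
  A: 0 + 1(44.1) = 44.1
Total out = 78.2 mol; y_A = 44.1 / 78.2 = 0.5639.

0.564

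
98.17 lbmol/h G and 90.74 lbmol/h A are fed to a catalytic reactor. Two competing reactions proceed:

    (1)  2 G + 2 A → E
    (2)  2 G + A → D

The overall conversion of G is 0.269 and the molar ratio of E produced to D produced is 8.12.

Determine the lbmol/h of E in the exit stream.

11.8 lbmol/h

Conversion of G: G consumed = 0.269 × 98.17 = 26.41 lbmol/h = 2ξ₁ + 2ξ₂.
Selectivity: 1ξ₁ / (1ξ₂) = 8.12 → ξ₁ = 8.12 ξ₂.
Substitute: (2·8.12 + 2) ξ₂ = 26.41 → ξ₂ = 1.448 lbmol/h, ξ₁ = 11.76 lbmol/h.
Outlet amounts (n = n₀ + Σ ν·ξ):
  G: 98.17 − 2(11.76) − 2(1.448) = 71.76
  A: 90.74 − 2(11.76) − 1(1.448) = 65.78
  E: 0 + 1(11.76) = 11.76
  D: 0 + 1(1.448) = 1.448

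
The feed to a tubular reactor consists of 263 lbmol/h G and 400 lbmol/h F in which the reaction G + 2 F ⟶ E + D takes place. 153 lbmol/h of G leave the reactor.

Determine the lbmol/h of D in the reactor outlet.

110 lbmol/h

For G: n = n₀ − 1ξ → 153 = 263 − 1ξ, giving ξ = 110 lbmol/h.
Outlet amounts (n = n₀ + ν ξ):
  G: 263 − 1(110) = 153
  F: 400 − 2(110) = 180
  E: 0 + 1(110) = 110
  D: 0 + 1(110) = 110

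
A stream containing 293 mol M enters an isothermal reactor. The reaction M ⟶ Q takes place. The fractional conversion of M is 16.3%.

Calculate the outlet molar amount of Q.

M reacted = 0.163 × 293 = 47.76 mol; ν_M = −1, so ξ = 47.76/1 = 47.76 mol.
Outlet amounts (n = n₀ + ν ξ):
  M: 293 − 1(47.76) = 245.2
  Q: 0 + 1(47.76) = 47.76

47.8 mol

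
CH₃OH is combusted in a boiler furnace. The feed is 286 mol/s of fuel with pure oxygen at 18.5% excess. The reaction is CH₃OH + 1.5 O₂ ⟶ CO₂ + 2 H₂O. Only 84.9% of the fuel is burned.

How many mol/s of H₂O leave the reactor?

486 mol/s

Stoichiometric O₂ = 1.5 × 286 = 429 mol/s; O₂ fed = 429 × 1.185 = 508.4 mol/s.
Fuel reacted = 0.849 × 286 → ξ = 242.8 mol/s.
Outlet (n = n₀ + ν ξ):
  CH₃OH: 286 − 1(242.8) = 43.19
  O₂: 508.4 − 1.5(242.8) = 144.1
  CO₂: 0 + 1(242.8) = 242.8
  H₂O: 0 + 2(242.8) = 485.6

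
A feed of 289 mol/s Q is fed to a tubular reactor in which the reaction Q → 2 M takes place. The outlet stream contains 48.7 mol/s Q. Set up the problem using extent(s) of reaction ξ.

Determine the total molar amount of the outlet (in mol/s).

529 mol/s

For Q: n = n₀ − 1ξ → 48.7 = 289 − 1ξ, giving ξ = 240.3 mol/s.
Outlet amounts (n = n₀ + ν ξ):
  Q: 289 − 1(240.3) = 48.7
  M: 0 + 2(240.3) = 480.6
Total out = 48.7 + 480.6 = 529.3 mol/s.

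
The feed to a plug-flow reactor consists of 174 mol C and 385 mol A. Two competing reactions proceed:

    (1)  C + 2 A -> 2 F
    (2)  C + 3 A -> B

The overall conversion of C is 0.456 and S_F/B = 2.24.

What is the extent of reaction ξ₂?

ξ₂ = 37.4 mol

Conversion of C: C consumed = 0.456 × 174 = 79.34 mol = 1ξ₁ + 1ξ₂.
Selectivity: 2ξ₁ / (1ξ₂) = 2.24 → ξ₁ = 1.12 ξ₂.
Substitute: (1·1.12 + 1) ξ₂ = 79.34 → ξ₂ = 37.43 mol, ξ₁ = 41.92 mol.
Outlet amounts (n = n₀ + Σ ν·ξ):
  C: 174 − 1(41.92) − 1(37.43) = 94.66
  A: 385 − 2(41.92) − 3(37.43) = 188.9
  F: 0 + 2(41.92) = 83.84
  B: 0 + 1(37.43) = 37.43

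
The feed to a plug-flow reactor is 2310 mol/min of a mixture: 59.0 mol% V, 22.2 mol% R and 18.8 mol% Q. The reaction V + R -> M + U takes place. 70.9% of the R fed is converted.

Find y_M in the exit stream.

R reacted = 0.709 × 512.8 = 363.6 mol/min; ν_R = −1, so ξ = 363.6/1 = 363.6 mol/min.
Outlet amounts (n = n₀ + ν ξ):
  V: 1363 − 1(363.6) = 999.3
  R: 512.8 − 1(363.6) = 149.2
  M: 0 + 1(363.6) = 363.6
  U: 0 + 1(363.6) = 363.6
  Q: 434.3 (inert)
Total out = 2310 mol/min; y_M = 363.6 / 2310 = 0.1574.

0.157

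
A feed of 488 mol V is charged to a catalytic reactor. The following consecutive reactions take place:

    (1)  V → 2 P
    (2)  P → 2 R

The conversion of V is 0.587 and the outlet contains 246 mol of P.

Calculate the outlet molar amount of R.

654 mol

Conversion of V: V consumed = 1ξ₁ = 0.587 × 488 → ξ₁ = 286.5 mol.
P balance: n_P = 0 + 2ξ₁ − 1ξ₂ = 246 → ξ₂ = (2·286.5 − 246)/1 = 326.9 mol.
Outlet amounts (n = n₀ + Σ ν·ξ):
  V: 488 − 1(286.5) = 201.5
  P: 0 + 2(286.5) − 1(326.9) = 246
  R: 0 + 2(326.9) = 653.8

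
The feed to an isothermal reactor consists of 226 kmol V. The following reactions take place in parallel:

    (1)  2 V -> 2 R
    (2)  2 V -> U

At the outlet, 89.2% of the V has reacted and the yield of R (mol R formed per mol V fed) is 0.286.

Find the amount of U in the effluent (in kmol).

68.5 kmol

Yield of R: 2ξ₁ / 226 = 0.286 → ξ₁ = 32.32 kmol.
Conversion of V: 2ξ₁ + 2ξ₂ = 0.892 × 226 = 201.6 → ξ₂ = 68.48 kmol.
Outlet amounts (n = n₀ + Σ ν·ξ):
  V: 226 − 2(32.32) − 2(68.48) = 24.41
  R: 0 + 2(32.32) = 64.64
  U: 0 + 1(68.48) = 68.48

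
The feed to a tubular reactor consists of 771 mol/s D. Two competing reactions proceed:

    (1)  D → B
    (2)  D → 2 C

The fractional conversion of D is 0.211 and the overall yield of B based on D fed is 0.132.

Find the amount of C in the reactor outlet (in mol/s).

122 mol/s

Yield of B: 1ξ₁ / 771 = 0.132 → ξ₁ = 101.8 mol/s.
Conversion of D: 1ξ₁ + 1ξ₂ = 0.211 × 771 = 162.7 → ξ₂ = 60.91 mol/s.
Outlet amounts (n = n₀ + Σ ν·ξ):
  D: 771 − 1(101.8) − 1(60.91) = 608.3
  B: 0 + 1(101.8) = 101.8
  C: 0 + 2(60.91) = 121.8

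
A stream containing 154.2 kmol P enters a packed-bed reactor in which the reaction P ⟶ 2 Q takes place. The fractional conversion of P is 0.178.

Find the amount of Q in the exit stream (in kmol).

P reacted = 0.178 × 154.2 = 27.45 kmol; ν_P = −1, so ξ = 27.45/1 = 27.45 kmol.
Outlet amounts (n = n₀ + ν ξ):
  P: 154.2 − 1(27.45) = 126.8
  Q: 0 + 2(27.45) = 54.9

54.9 kmol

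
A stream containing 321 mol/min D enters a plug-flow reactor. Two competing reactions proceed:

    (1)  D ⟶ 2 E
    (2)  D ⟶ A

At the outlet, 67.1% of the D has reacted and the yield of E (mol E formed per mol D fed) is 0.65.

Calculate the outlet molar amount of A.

Yield of E: 2ξ₁ / 321 = 0.65 → ξ₁ = 104.3 mol/min.
Conversion of D: 1ξ₁ + 1ξ₂ = 0.671 × 321 = 215.4 → ξ₂ = 111.1 mol/min.
Outlet amounts (n = n₀ + Σ ν·ξ):
  D: 321 − 1(104.3) − 1(111.1) = 105.6
  E: 0 + 2(104.3) = 208.7
  A: 0 + 1(111.1) = 111.1

111 mol/min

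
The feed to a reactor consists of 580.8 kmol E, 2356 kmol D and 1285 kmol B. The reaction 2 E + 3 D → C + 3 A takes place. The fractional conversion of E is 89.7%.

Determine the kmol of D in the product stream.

1570 kmol

E reacted = 0.897 × 580.8 = 521 kmol; ν_E = −2, so ξ = 521/2 = 260.5 kmol.
Outlet amounts (n = n₀ + ν ξ):
  E: 580.8 − 2(260.5) = 59.82
  D: 2356 − 3(260.5) = 1575
  C: 0 + 1(260.5) = 260.5
  A: 0 + 3(260.5) = 781.5
  B: 1285 (inert)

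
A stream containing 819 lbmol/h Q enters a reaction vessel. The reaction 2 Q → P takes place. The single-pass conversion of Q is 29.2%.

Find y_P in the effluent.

0.171

Q reacted = 0.292 × 819 = 239.1 lbmol/h; ν_Q = −2, so ξ = 239.1/2 = 119.6 lbmol/h.
Outlet amounts (n = n₀ + ν ξ):
  Q: 819 − 2(119.6) = 579.9
  P: 0 + 1(119.6) = 119.6
Total out = 699.4 lbmol/h; y_P = 119.6 / 699.4 = 0.171.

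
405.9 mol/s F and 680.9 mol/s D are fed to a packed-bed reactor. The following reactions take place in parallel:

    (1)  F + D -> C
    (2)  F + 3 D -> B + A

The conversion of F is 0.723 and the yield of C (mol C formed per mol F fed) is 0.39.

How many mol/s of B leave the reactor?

135 mol/s

Yield of C: 1ξ₁ / 405.9 = 0.39 → ξ₁ = 158.3 mol/s.
Conversion of F: 1ξ₁ + 1ξ₂ = 0.723 × 405.9 = 293.5 → ξ₂ = 135.2 mol/s.
Outlet amounts (n = n₀ + Σ ν·ξ):
  F: 405.9 − 1(158.3) − 1(135.2) = 112.4
  D: 680.9 − 1(158.3) − 3(135.2) = 117.1
  C: 0 + 1(158.3) = 158.3
  B: 0 + 1(135.2) = 135.2
  A: 0 + 1(135.2) = 135.2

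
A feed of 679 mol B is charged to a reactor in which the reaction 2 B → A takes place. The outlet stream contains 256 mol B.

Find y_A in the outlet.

0.452

For B: n = n₀ − 2ξ → 256 = 679 − 2ξ, giving ξ = 211.5 mol.
Outlet amounts (n = n₀ + ν ξ):
  B: 679 − 2(211.5) = 256
  A: 0 + 1(211.5) = 211.5
Total out = 467.5 mol; y_A = 211.5 / 467.5 = 0.4524.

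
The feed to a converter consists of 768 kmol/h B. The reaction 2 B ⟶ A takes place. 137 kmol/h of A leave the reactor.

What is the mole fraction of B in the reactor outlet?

0.783

For A: n = n₀ + 1ξ → 137 = 0 + 1ξ, giving ξ = 137 kmol/h.
Outlet amounts (n = n₀ + ν ξ):
  B: 768 − 2(137) = 494
  A: 0 + 1(137) = 137
Total out = 631 kmol/h; y_B = 494 / 631 = 0.7829.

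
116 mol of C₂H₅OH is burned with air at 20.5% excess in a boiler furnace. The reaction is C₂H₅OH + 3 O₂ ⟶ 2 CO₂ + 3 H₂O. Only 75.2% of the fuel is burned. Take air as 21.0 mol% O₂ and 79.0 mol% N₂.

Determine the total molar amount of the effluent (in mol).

2200 mol

Stoichiometric O₂ = 3 × 116 = 348 mol; O₂ fed = 348 × 1.205 = 419.3 mol.
N₂ fed = 419.3 × 79/21 = 1578 mol.
Fuel reacted = 0.752 × 116 → ξ = 87.23 mol.
Outlet (n = n₀ + ν ξ):
  C₂H₅OH: 116 − 1(87.23) = 28.77
  O₂: 419.3 − 3(87.23) = 157.6
  N₂: 1578 (inert)
  CO₂: 0 + 2(87.23) = 174.5
  H₂O: 0 + 3(87.23) = 261.7
Total out = 28.77 + 157.6 + 1578 + 174.5 + 261.7 = 2200 mol.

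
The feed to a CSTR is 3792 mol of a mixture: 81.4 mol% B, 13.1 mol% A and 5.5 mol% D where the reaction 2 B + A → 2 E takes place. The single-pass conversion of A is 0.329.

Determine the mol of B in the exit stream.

2760 mol

A reacted = 0.329 × 496.8 = 163.4 mol; ν_A = −1, so ξ = 163.4/1 = 163.4 mol.
Outlet amounts (n = n₀ + ν ξ):
  B: 3087 − 2(163.4) = 2760
  A: 496.8 − 1(163.4) = 333.3
  E: 0 + 2(163.4) = 326.9
  D: 208.6 (inert)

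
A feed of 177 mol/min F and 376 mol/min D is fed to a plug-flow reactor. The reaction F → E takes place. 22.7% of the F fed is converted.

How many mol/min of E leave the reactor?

F reacted = 0.227 × 177 = 40.18 mol/min; ν_F = −1, so ξ = 40.18/1 = 40.18 mol/min.
Outlet amounts (n = n₀ + ν ξ):
  F: 177 − 1(40.18) = 136.8
  E: 0 + 1(40.18) = 40.18
  D: 376 (inert)

40.2 mol/min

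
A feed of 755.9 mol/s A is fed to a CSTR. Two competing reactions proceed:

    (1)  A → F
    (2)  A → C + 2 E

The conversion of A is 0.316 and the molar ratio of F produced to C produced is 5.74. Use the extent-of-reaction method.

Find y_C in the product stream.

0.0429

Conversion of A: A consumed = 0.316 × 755.9 = 238.9 mol/s = 1ξ₁ + 1ξ₂.
Selectivity: 1ξ₁ / (1ξ₂) = 5.74 → ξ₁ = 5.74 ξ₂.
Substitute: (1·5.74 + 1) ξ₂ = 238.9 → ξ₂ = 35.44 mol/s, ξ₁ = 203.4 mol/s.
Outlet amounts (n = n₀ + Σ ν·ξ):
  A: 755.9 − 1(203.4) − 1(35.44) = 517
  F: 0 + 1(203.4) = 203.4
  C: 0 + 1(35.44) = 35.44
  E: 0 + 2(35.44) = 70.88
Total out = 826.8 mol/s; y_C = 35.44 / 826.8 = 0.04286.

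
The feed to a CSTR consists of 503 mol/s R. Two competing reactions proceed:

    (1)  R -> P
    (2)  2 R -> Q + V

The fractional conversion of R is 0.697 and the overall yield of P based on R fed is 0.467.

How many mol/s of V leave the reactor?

57.8 mol/s

Yield of P: 1ξ₁ / 503 = 0.467 → ξ₁ = 234.9 mol/s.
Conversion of R: 1ξ₁ + 2ξ₂ = 0.697 × 503 = 350.6 → ξ₂ = 57.84 mol/s.
Outlet amounts (n = n₀ + Σ ν·ξ):
  R: 503 − 1(234.9) − 2(57.84) = 152.4
  P: 0 + 1(234.9) = 234.9
  Q: 0 + 1(57.84) = 57.84
  V: 0 + 1(57.84) = 57.84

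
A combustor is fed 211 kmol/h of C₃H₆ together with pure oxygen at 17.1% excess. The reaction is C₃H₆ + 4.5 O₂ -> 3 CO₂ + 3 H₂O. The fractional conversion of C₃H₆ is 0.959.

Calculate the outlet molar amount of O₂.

Stoichiometric O₂ = 4.5 × 211 = 949.5 kmol/h; O₂ fed = 949.5 × 1.171 = 1112 kmol/h.
Fuel reacted = 0.959 × 211 → ξ = 202.3 kmol/h.
Outlet (n = n₀ + ν ξ):
  C₃H₆: 211 − 1(202.3) = 8.651
  O₂: 1112 − 4.5(202.3) = 201.3
  CO₂: 0 + 3(202.3) = 607
  H₂O: 0 + 3(202.3) = 607

201 kmol/h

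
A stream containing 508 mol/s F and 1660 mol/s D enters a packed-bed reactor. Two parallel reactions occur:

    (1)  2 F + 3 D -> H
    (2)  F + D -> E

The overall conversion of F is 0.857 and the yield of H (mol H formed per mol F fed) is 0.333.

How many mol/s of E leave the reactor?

Yield of H: 1ξ₁ / 508 = 0.333 → ξ₁ = 169.2 mol/s.
Conversion of F: 2ξ₁ + 1ξ₂ = 0.857 × 508 = 435.4 → ξ₂ = 97.03 mol/s.
Outlet amounts (n = n₀ + Σ ν·ξ):
  F: 508 − 2(169.2) − 1(97.03) = 72.64
  D: 1660 − 3(169.2) − 1(97.03) = 1055
  H: 0 + 1(169.2) = 169.2
  E: 0 + 1(97.03) = 97.03

97 mol/s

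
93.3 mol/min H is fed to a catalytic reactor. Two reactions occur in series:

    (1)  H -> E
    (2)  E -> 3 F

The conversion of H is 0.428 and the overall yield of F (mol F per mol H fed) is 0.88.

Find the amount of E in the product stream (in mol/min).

Conversion of H: H consumed = 1ξ₁ = 0.428 × 93.3 → ξ₁ = 39.93 mol/min.
Yield of F: 3ξ₂ / 93.3 = 0.88 → ξ₂ = 27.37 mol/min.
Outlet amounts (n = n₀ + Σ ν·ξ):
  H: 93.3 − 1(39.93) = 53.37
  E: 0 + 1(39.93) − 1(27.37) = 12.56
  F: 0 + 3(27.37) = 82.1

12.6 mol/min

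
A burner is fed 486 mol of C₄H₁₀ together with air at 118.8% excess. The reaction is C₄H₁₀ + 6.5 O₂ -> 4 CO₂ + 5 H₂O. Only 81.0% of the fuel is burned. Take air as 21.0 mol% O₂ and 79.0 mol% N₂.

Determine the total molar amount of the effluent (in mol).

34000 mol

Stoichiometric O₂ = 6.5 × 486 = 3159 mol; O₂ fed = 3159 × 2.188 = 6912 mol.
N₂ fed = 6912 × 79/21 = 26000 mol.
Fuel reacted = 0.81 × 486 → ξ = 393.7 mol.
Outlet (n = n₀ + ν ξ):
  C₄H₁₀: 486 − 1(393.7) = 92.34
  O₂: 6912 − 6.5(393.7) = 4353
  N₂: 26000 (inert)
  CO₂: 0 + 4(393.7) = 1575
  H₂O: 0 + 5(393.7) = 1968
Total out = 92.34 + 4353 + 26000 + 1575 + 1968 = 33990 mol.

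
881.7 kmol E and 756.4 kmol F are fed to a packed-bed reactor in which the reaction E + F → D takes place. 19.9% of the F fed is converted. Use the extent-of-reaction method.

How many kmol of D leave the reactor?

F reacted = 0.199 × 756.4 = 150.5 kmol; ν_F = −1, so ξ = 150.5/1 = 150.5 kmol.
Outlet amounts (n = n₀ + ν ξ):
  E: 881.7 − 1(150.5) = 731.2
  F: 756.4 − 1(150.5) = 605.9
  D: 0 + 1(150.5) = 150.5

151 kmol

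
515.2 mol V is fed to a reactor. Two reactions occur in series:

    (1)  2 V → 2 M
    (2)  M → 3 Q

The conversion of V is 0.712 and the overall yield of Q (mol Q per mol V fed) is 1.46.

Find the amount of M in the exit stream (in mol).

Conversion of V: V consumed = 2ξ₁ = 0.712 × 515.2 → ξ₁ = 183.4 mol.
Yield of Q: 3ξ₂ / 515.2 = 1.46 → ξ₂ = 250.7 mol.
Outlet amounts (n = n₀ + Σ ν·ξ):
  V: 515.2 − 2(183.4) = 148.4
  M: 0 + 2(183.4) − 1(250.7) = 116.1
  Q: 0 + 3(250.7) = 752.2

116 mol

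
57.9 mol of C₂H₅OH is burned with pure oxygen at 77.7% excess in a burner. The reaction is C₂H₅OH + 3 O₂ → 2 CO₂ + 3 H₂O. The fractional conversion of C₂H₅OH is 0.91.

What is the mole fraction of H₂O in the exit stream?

0.377

Stoichiometric O₂ = 3 × 57.9 = 173.7 mol; O₂ fed = 173.7 × 1.777 = 308.7 mol.
Fuel reacted = 0.91 × 57.9 → ξ = 52.69 mol.
Outlet (n = n₀ + ν ξ):
  C₂H₅OH: 57.9 − 1(52.69) = 5.211
  O₂: 308.7 − 3(52.69) = 150.6
  CO₂: 0 + 2(52.69) = 105.4
  H₂O: 0 + 3(52.69) = 158.1
Total out = 419.3 mol; y_H₂O = 158.1 / 419.3 = 0.377.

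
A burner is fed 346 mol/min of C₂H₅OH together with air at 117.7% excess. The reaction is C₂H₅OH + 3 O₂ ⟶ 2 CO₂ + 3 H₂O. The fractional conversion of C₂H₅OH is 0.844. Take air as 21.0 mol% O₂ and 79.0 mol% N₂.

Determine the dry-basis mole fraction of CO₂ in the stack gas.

Stoichiometric O₂ = 3 × 346 = 1038 mol/min; O₂ fed = 1038 × 2.177 = 2260 mol/min.
N₂ fed = 2260 × 79/21 = 8501 mol/min.
Fuel reacted = 0.844 × 346 → ξ = 292 mol/min.
Outlet (n = n₀ + ν ξ):
  C₂H₅OH: 346 − 1(292) = 53.98
  O₂: 2260 − 3(292) = 1384
  N₂: 8501 (inert)
  CO₂: 0 + 2(292) = 584
  H₂O: 0 + 3(292) = 876.1
Dry total = 10520 mol/min; y_CO₂ (dry) = 584 / 10520 = 0.0555.

0.0555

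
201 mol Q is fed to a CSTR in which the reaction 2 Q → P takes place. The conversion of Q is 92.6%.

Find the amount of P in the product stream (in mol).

93.1 mol

Q reacted = 0.926 × 201 = 186.1 mol; ν_Q = −2, so ξ = 186.1/2 = 93.06 mol.
Outlet amounts (n = n₀ + ν ξ):
  Q: 201 − 2(93.06) = 14.87
  P: 0 + 1(93.06) = 93.06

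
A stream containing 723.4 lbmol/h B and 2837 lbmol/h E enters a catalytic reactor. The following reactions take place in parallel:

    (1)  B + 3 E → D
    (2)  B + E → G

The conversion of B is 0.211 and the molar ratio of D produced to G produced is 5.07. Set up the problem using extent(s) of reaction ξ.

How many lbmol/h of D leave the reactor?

127 lbmol/h

Conversion of B: B consumed = 0.211 × 723.4 = 152.6 lbmol/h = 1ξ₁ + 1ξ₂.
Selectivity: 1ξ₁ / (1ξ₂) = 5.07 → ξ₁ = 5.07 ξ₂.
Substitute: (1·5.07 + 1) ξ₂ = 152.6 → ξ₂ = 25.15 lbmol/h, ξ₁ = 127.5 lbmol/h.
Outlet amounts (n = n₀ + Σ ν·ξ):
  B: 723.4 − 1(127.5) − 1(25.15) = 570.8
  E: 2837 − 3(127.5) − 1(25.15) = 2429
  D: 0 + 1(127.5) = 127.5
  G: 0 + 1(25.15) = 25.15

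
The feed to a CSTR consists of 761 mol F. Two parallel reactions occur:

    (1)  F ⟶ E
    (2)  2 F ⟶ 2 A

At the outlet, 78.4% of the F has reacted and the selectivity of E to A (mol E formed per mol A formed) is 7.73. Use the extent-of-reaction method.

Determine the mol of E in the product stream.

528 mol

Conversion of F: F consumed = 0.784 × 761 = 596.6 mol = 1ξ₁ + 2ξ₂.
Selectivity: 1ξ₁ / (2ξ₂) = 7.73 → ξ₁ = 15.46 ξ₂.
Substitute: (1·15.46 + 2) ξ₂ = 596.6 → ξ₂ = 34.17 mol, ξ₁ = 528.3 mol.
Outlet amounts (n = n₀ + Σ ν·ξ):
  F: 761 − 1(528.3) − 2(34.17) = 164.4
  E: 0 + 1(528.3) = 528.3
  A: 0 + 2(34.17) = 68.34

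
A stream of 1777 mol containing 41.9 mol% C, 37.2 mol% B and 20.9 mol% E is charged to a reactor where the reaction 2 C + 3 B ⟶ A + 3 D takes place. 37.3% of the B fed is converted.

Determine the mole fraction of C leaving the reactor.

0.342

B reacted = 0.373 × 661 = 246.6 mol; ν_B = −3, so ξ = 246.6/3 = 82.19 mol.
Outlet amounts (n = n₀ + ν ξ):
  C: 744.6 − 2(82.19) = 580.2
  B: 661 − 3(82.19) = 414.5
  A: 0 + 1(82.19) = 82.19
  D: 0 + 3(82.19) = 246.6
  E: 371.4 (inert)
Total out = 1695 mol; y_C = 580.2 / 1695 = 0.3423.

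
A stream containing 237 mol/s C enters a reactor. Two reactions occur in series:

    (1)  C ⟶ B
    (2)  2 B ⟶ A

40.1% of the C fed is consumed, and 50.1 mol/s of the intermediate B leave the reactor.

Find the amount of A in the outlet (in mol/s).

Conversion of C: C consumed = 1ξ₁ = 0.401 × 237 → ξ₁ = 95.04 mol/s.
B balance: n_B = 0 + 1ξ₁ − 2ξ₂ = 50.1 → ξ₂ = (1·95.04 − 50.1)/2 = 22.47 mol/s.
Outlet amounts (n = n₀ + Σ ν·ξ):
  C: 237 − 1(95.04) = 142
  B: 0 + 1(95.04) − 2(22.47) = 50.1
  A: 0 + 1(22.47) = 22.47

22.5 mol/s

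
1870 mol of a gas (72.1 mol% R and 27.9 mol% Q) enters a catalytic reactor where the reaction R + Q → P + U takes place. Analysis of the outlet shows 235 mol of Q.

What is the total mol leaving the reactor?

For Q: n = n₀ − 1ξ → 235 = 521.7 − 1ξ, giving ξ = 286.7 mol.
Outlet amounts (n = n₀ + ν ξ):
  R: 1348 − 1(286.7) = 1062
  Q: 521.7 − 1(286.7) = 235
  P: 0 + 1(286.7) = 286.7
  U: 0 + 1(286.7) = 286.7
Total out = 1062 + 235 + 286.7 + 286.7 = 1870 mol.

1870 mol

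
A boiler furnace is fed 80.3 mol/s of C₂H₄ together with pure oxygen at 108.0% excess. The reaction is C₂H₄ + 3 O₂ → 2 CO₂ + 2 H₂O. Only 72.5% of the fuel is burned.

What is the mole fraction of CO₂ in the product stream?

Stoichiometric O₂ = 3 × 80.3 = 240.9 mol/s; O₂ fed = 240.9 × 2.080 = 501.1 mol/s.
Fuel reacted = 0.725 × 80.3 → ξ = 58.22 mol/s.
Outlet (n = n₀ + ν ξ):
  C₂H₄: 80.3 − 1(58.22) = 22.08
  O₂: 501.1 − 3(58.22) = 326.4
  CO₂: 0 + 2(58.22) = 116.4
  H₂O: 0 + 2(58.22) = 116.4
Total out = 581.4 mol/s; y_CO₂ = 116.4 / 581.4 = 0.2003.

0.2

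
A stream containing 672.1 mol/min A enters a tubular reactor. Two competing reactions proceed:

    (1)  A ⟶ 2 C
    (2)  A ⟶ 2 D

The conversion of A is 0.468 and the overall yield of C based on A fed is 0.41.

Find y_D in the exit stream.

Yield of C: 2ξ₁ / 672.1 = 0.41 → ξ₁ = 137.8 mol/min.
Conversion of A: 1ξ₁ + 1ξ₂ = 0.468 × 672.1 = 314.5 → ξ₂ = 176.8 mol/min.
Outlet amounts (n = n₀ + Σ ν·ξ):
  A: 672.1 − 1(137.8) − 1(176.8) = 357.6
  C: 0 + 2(137.8) = 275.6
  D: 0 + 2(176.8) = 353.5
Total out = 986.6 mol/min; y_D = 353.5 / 986.6 = 0.3583.

0.358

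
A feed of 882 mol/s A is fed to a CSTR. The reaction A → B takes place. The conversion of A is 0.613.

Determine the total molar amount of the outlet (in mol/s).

A reacted = 0.613 × 882 = 540.7 mol/s; ν_A = −1, so ξ = 540.7/1 = 540.7 mol/s.
Outlet amounts (n = n₀ + ν ξ):
  A: 882 − 1(540.7) = 341.3
  B: 0 + 1(540.7) = 540.7
Total out = 341.3 + 540.7 = 882 mol/s.

882 mol/s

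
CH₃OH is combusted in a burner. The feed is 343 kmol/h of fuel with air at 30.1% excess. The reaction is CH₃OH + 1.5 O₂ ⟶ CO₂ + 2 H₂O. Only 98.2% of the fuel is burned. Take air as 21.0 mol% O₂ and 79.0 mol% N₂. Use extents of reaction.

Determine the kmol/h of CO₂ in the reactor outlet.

Stoichiometric O₂ = 1.5 × 343 = 514.5 kmol/h; O₂ fed = 514.5 × 1.301 = 669.4 kmol/h.
N₂ fed = 669.4 × 79/21 = 2518 kmol/h.
Fuel reacted = 0.982 × 343 → ξ = 336.8 kmol/h.
Outlet (n = n₀ + ν ξ):
  CH₃OH: 343 − 1(336.8) = 6.174
  O₂: 669.4 − 1.5(336.8) = 164.1
  N₂: 2518 (inert)
  CO₂: 0 + 1(336.8) = 336.8
  H₂O: 0 + 2(336.8) = 673.7

337 kmol/h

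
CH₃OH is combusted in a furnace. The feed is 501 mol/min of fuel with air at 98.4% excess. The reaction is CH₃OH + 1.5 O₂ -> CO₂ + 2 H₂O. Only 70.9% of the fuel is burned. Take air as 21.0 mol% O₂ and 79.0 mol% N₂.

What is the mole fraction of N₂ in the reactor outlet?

Stoichiometric O₂ = 1.5 × 501 = 751.5 mol/min; O₂ fed = 751.5 × 1.984 = 1491 mol/min.
N₂ fed = 1491 × 79/21 = 5609 mol/min.
Fuel reacted = 0.709 × 501 → ξ = 355.2 mol/min.
Outlet (n = n₀ + ν ξ):
  CH₃OH: 501 − 1(355.2) = 145.8
  O₂: 1491 − 1.5(355.2) = 958.2
  N₂: 5609 (inert)
  CO₂: 0 + 1(355.2) = 355.2
  H₂O: 0 + 2(355.2) = 710.4
Total out = 7778 mol/min; y_N₂ = 5609 / 7778 = 0.7211.

0.721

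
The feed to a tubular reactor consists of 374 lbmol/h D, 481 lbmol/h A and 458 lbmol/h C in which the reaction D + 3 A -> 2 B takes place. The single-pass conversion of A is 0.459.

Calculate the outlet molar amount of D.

300 lbmol/h

A reacted = 0.459 × 481 = 220.8 lbmol/h; ν_A = −3, so ξ = 220.8/3 = 73.59 lbmol/h.
Outlet amounts (n = n₀ + ν ξ):
  D: 374 − 1(73.59) = 300.4
  A: 481 − 3(73.59) = 260.2
  B: 0 + 2(73.59) = 147.2
  C: 458 (inert)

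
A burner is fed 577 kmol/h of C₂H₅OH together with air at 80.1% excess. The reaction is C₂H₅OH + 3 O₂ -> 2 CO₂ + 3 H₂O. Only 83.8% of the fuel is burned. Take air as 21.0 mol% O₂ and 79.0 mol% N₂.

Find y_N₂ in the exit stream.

Stoichiometric O₂ = 3 × 577 = 1731 kmol/h; O₂ fed = 1731 × 1.801 = 3118 kmol/h.
N₂ fed = 3118 × 79/21 = 11730 kmol/h.
Fuel reacted = 0.838 × 577 → ξ = 483.5 kmol/h.
Outlet (n = n₀ + ν ξ):
  C₂H₅OH: 577 − 1(483.5) = 93.47
  O₂: 3118 − 3(483.5) = 1667
  N₂: 11730 (inert)
  CO₂: 0 + 2(483.5) = 967.1
  H₂O: 0 + 3(483.5) = 1451
Total out = 15910 kmol/h; y_N₂ = 11730 / 15910 = 0.7373.

0.737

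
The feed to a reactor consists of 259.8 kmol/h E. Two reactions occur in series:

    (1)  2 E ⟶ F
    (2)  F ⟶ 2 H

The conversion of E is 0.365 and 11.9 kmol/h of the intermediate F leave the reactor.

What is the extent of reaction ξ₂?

ξ₂ = 35.5 kmol/h

Conversion of E: E consumed = 2ξ₁ = 0.365 × 259.8 → ξ₁ = 47.41 kmol/h.
F balance: n_F = 0 + 1ξ₁ − 1ξ₂ = 11.9 → ξ₂ = (1·47.41 − 11.9)/1 = 35.51 kmol/h.
Outlet amounts (n = n₀ + Σ ν·ξ):
  E: 259.8 − 2(47.41) = 165
  F: 0 + 1(47.41) − 1(35.51) = 11.9
  H: 0 + 2(35.51) = 71.03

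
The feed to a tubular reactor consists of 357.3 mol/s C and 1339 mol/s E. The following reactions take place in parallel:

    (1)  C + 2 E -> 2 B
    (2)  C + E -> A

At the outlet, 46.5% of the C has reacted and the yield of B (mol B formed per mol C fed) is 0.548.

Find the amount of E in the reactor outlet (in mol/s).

1070 mol/s

Yield of B: 2ξ₁ / 357.3 = 0.548 → ξ₁ = 97.9 mol/s.
Conversion of C: 1ξ₁ + 1ξ₂ = 0.465 × 357.3 = 166.1 → ξ₂ = 68.24 mol/s.
Outlet amounts (n = n₀ + Σ ν·ξ):
  C: 357.3 − 1(97.9) − 1(68.24) = 191.2
  E: 1339 − 2(97.9) − 1(68.24) = 1075
  B: 0 + 2(97.9) = 195.8
  A: 0 + 1(68.24) = 68.24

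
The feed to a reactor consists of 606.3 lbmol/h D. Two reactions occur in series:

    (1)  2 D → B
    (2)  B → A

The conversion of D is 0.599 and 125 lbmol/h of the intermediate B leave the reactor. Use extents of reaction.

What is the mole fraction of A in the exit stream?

Conversion of D: D consumed = 2ξ₁ = 0.599 × 606.3 → ξ₁ = 181.6 lbmol/h.
B balance: n_B = 0 + 1ξ₁ − 1ξ₂ = 125 → ξ₂ = (1·181.6 − 125)/1 = 56.59 lbmol/h.
Outlet amounts (n = n₀ + Σ ν·ξ):
  D: 606.3 − 2(181.6) = 243.1
  B: 0 + 1(181.6) − 1(56.59) = 125
  A: 0 + 1(56.59) = 56.59
Total out = 424.7 lbmol/h; y_A = 56.59 / 424.7 = 0.1332.

0.133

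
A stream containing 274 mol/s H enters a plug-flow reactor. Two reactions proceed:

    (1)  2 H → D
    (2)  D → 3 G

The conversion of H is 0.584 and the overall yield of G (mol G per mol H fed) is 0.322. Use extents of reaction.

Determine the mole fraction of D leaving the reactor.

Conversion of H: H consumed = 2ξ₁ = 0.584 × 274 → ξ₁ = 80.01 mol/s.
Yield of G: 3ξ₂ / 274 = 0.322 → ξ₂ = 29.41 mol/s.
Outlet amounts (n = n₀ + Σ ν·ξ):
  H: 274 − 2(80.01) = 114
  D: 0 + 1(80.01) − 1(29.41) = 50.6
  G: 0 + 3(29.41) = 88.23
Total out = 252.8 mol/s; y_D = 50.6 / 252.8 = 0.2001.

0.2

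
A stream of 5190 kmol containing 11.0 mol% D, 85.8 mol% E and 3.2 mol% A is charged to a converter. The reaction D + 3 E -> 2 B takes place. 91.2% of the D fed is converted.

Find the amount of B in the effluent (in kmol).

D reacted = 0.912 × 570.9 = 520.7 kmol; ν_D = −1, so ξ = 520.7/1 = 520.7 kmol.
Outlet amounts (n = n₀ + ν ξ):
  D: 570.9 − 1(520.7) = 50.24
  E: 4453 − 3(520.7) = 2891
  B: 0 + 2(520.7) = 1041
  A: 166.1 (inert)

1040 kmol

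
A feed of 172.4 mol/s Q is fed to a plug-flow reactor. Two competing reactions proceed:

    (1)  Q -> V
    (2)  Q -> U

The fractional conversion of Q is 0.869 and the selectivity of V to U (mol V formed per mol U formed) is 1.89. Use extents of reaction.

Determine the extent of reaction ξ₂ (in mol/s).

ξ₂ = 51.8 mol/s

Conversion of Q: Q consumed = 0.869 × 172.4 = 149.8 mol/s = 1ξ₁ + 1ξ₂.
Selectivity: 1ξ₁ / (1ξ₂) = 1.89 → ξ₁ = 1.89 ξ₂.
Substitute: (1·1.89 + 1) ξ₂ = 149.8 → ξ₂ = 51.84 mol/s, ξ₁ = 97.98 mol/s.
Outlet amounts (n = n₀ + Σ ν·ξ):
  Q: 172.4 − 1(97.98) − 1(51.84) = 22.58
  V: 0 + 1(97.98) = 97.98
  U: 0 + 1(51.84) = 51.84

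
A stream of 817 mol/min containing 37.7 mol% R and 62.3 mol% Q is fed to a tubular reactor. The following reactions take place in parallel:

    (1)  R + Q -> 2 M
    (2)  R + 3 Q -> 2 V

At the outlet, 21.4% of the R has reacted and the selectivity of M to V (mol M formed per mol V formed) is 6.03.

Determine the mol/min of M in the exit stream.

Conversion of R: R consumed = 0.214 × 308 = 65.91 mol/min = 1ξ₁ + 1ξ₂.
Selectivity: 2ξ₁ / (2ξ₂) = 6.03 → ξ₁ = 6.03 ξ₂.
Substitute: (1·6.03 + 1) ξ₂ = 65.91 → ξ₂ = 9.376 mol/min, ξ₁ = 56.54 mol/min.
Outlet amounts (n = n₀ + Σ ν·ξ):
  R: 308 − 1(56.54) − 1(9.376) = 242.1
  Q: 509 − 1(56.54) − 3(9.376) = 424.3
  M: 0 + 2(56.54) = 113.1
  V: 0 + 2(9.376) = 18.75

113 mol/min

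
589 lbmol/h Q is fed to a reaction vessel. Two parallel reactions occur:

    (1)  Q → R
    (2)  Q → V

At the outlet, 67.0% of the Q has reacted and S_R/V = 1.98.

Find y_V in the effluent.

0.225

Conversion of Q: Q consumed = 0.67 × 589 = 394.6 lbmol/h = 1ξ₁ + 1ξ₂.
Selectivity: 1ξ₁ / (1ξ₂) = 1.98 → ξ₁ = 1.98 ξ₂.
Substitute: (1·1.98 + 1) ξ₂ = 394.6 → ξ₂ = 132.4 lbmol/h, ξ₁ = 262.2 lbmol/h.
Outlet amounts (n = n₀ + Σ ν·ξ):
  Q: 589 − 1(262.2) − 1(132.4) = 194.4
  R: 0 + 1(262.2) = 262.2
  V: 0 + 1(132.4) = 132.4
Total out = 589 lbmol/h; y_V = 132.4 / 589 = 0.2248.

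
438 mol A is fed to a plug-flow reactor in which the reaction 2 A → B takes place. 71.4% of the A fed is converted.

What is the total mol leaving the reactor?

282 mol

A reacted = 0.714 × 438 = 312.7 mol; ν_A = −2, so ξ = 312.7/2 = 156.4 mol.
Outlet amounts (n = n₀ + ν ξ):
  A: 438 − 2(156.4) = 125.3
  B: 0 + 1(156.4) = 156.4
Total out = 125.3 + 156.4 = 281.6 mol.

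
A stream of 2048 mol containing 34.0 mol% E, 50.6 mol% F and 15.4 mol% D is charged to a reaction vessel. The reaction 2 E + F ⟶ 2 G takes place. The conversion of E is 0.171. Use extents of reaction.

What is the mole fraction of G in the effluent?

E reacted = 0.171 × 696.3 = 119.1 mol; ν_E = −2, so ξ = 119.1/2 = 59.54 mol.
Outlet amounts (n = n₀ + ν ξ):
  E: 696.3 − 2(59.54) = 577.2
  F: 1036 − 1(59.54) = 976.8
  G: 0 + 2(59.54) = 119.1
  D: 315.4 (inert)
Total out = 1988 mol; y_G = 119.1 / 1988 = 0.05988.

0.0599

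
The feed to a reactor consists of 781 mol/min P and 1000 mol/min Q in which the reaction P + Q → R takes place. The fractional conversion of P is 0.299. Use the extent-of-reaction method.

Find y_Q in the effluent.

P reacted = 0.299 × 781 = 233.5 mol/min; ν_P = −1, so ξ = 233.5/1 = 233.5 mol/min.
Outlet amounts (n = n₀ + ν ξ):
  P: 781 − 1(233.5) = 547.5
  Q: 1000 − 1(233.5) = 766.5
  R: 0 + 1(233.5) = 233.5
Total out = 1547 mol/min; y_Q = 766.5 / 1547 = 0.4953.

0.495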